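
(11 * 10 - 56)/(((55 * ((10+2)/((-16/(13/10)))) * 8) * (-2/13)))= 9/11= 0.82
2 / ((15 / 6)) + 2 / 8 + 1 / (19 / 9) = 579 / 380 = 1.52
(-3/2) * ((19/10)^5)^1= -7428297/200000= -37.14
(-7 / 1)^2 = 49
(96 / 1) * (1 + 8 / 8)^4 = 1536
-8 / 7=-1.14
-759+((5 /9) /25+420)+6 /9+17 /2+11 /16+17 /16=-59051 /180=-328.06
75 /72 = 25 /24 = 1.04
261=261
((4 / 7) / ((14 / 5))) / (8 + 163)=10 / 8379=0.00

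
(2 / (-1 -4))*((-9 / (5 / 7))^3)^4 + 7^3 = -7818376656538954587487 / 1220703125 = -6404814157036.71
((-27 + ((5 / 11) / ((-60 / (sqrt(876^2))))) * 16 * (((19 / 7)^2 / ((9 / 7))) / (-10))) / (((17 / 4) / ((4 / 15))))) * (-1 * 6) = -12.74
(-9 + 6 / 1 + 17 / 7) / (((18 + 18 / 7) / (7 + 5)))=-0.33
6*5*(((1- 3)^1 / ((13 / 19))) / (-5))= 228 / 13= 17.54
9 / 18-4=-7 / 2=-3.50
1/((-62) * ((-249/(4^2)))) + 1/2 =7735/15438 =0.50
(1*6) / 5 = 6 / 5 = 1.20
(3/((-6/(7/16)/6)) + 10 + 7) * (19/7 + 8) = 18825/112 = 168.08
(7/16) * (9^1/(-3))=-21/16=-1.31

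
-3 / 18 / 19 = -1 / 114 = -0.01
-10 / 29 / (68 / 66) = -165 / 493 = -0.33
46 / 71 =0.65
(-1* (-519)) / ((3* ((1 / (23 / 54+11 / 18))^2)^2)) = 106335488 / 531441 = 200.09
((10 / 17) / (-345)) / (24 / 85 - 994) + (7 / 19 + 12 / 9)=31407306 / 18455821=1.70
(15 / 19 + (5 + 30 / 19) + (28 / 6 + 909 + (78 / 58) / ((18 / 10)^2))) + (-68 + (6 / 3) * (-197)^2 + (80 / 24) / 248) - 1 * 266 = 144269372563 / 1844748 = 78205.46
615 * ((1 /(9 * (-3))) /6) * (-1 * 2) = 205 /27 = 7.59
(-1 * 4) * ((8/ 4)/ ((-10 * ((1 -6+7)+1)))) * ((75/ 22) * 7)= 70/ 11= 6.36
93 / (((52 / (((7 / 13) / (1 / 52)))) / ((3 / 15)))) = 10.02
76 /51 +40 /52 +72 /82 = 85286 /27183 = 3.14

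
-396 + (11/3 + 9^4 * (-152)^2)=454754855/3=151584951.67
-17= -17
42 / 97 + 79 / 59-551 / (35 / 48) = -151006969 / 200305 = -753.89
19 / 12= 1.58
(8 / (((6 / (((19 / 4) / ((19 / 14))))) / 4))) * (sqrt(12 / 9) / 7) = 16 * sqrt(3) / 9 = 3.08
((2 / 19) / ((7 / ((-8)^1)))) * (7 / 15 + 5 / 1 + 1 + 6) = -2992 / 1995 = -1.50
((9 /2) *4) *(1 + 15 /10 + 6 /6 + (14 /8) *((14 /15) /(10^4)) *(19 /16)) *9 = 453625137 /800000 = 567.03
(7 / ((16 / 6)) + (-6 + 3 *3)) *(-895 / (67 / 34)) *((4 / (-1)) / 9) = 76075 / 67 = 1135.45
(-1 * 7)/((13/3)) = -21/13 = -1.62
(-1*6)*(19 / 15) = -38 / 5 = -7.60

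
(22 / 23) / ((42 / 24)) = 88 / 161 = 0.55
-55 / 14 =-3.93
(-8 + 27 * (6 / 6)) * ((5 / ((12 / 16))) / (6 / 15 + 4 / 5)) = 950 / 9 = 105.56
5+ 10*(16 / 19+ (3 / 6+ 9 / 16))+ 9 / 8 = 1913 / 76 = 25.17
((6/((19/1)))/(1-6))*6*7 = -252/95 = -2.65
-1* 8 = -8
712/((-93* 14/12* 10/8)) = -5696/1085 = -5.25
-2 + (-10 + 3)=-9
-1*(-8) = 8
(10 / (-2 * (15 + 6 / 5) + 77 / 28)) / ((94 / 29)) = -0.10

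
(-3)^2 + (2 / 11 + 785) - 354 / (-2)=10683 / 11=971.18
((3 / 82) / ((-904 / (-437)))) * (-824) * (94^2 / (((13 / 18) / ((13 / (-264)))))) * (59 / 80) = 52796957769 / 8154080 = 6474.91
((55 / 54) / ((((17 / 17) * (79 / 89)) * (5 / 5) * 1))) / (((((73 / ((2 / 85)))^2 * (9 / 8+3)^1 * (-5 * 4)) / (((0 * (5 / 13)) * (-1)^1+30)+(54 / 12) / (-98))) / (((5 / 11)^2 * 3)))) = -174173 / 6492240717039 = -0.00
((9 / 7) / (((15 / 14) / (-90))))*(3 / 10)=-162 / 5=-32.40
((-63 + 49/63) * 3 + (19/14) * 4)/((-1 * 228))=1903/2394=0.79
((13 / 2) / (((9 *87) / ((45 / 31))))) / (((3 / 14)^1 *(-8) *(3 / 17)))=-7735 / 194184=-0.04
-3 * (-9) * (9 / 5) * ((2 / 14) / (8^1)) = 0.87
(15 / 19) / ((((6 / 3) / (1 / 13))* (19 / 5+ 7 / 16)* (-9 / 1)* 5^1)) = -40 / 251199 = -0.00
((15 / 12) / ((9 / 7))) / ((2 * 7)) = 5 / 72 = 0.07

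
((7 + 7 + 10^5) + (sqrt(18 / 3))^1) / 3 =sqrt(6) / 3 + 33338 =33338.82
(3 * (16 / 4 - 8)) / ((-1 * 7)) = 12 / 7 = 1.71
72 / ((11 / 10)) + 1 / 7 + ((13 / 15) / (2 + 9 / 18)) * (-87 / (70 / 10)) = 117981 / 1925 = 61.29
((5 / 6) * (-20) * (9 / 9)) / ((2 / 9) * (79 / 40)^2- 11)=120000 / 72959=1.64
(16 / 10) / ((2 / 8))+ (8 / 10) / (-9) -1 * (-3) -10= -31 / 45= -0.69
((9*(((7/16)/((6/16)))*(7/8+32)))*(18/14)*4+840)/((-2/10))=-52305/4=-13076.25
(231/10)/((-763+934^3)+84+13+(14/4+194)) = 231/8147800355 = 0.00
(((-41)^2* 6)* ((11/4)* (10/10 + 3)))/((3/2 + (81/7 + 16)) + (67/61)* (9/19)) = 1800209796/480155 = 3749.23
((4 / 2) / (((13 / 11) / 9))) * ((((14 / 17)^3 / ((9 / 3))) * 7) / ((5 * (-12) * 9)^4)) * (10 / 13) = 26411 / 147084622659000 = 0.00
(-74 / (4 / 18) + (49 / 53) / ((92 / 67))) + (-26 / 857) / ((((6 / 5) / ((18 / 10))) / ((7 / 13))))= -1388806621 / 4178732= -332.35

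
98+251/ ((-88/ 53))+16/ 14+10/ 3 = -89987/ 1848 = -48.69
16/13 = 1.23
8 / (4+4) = 1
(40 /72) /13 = 5 /117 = 0.04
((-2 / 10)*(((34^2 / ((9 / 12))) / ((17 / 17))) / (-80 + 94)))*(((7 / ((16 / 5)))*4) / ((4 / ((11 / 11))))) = -289 / 6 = -48.17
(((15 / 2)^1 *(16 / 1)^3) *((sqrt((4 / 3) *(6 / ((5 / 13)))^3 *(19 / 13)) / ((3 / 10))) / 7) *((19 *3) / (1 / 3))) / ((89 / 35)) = 546324480 *sqrt(190) / 89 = 84613070.41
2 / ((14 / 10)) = 10 / 7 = 1.43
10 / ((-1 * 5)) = -2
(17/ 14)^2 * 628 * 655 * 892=26509628980/ 49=541012836.33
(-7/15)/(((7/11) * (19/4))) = -44/285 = -0.15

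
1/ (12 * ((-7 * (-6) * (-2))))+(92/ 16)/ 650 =2573/ 327600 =0.01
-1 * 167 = -167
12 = 12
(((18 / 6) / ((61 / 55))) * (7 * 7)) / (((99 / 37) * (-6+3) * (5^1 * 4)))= -1813 / 2196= -0.83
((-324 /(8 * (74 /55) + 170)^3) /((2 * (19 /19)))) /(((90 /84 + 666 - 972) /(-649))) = -755841625 /12947991958478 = -0.00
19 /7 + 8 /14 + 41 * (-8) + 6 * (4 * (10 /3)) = -1713 /7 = -244.71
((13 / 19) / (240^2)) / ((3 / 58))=0.00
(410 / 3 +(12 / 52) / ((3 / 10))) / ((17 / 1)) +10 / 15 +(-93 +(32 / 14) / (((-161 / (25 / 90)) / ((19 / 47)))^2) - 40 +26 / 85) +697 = 20558462774069464 / 35875073940615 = 573.06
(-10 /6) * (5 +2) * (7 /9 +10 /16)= -3535 /216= -16.37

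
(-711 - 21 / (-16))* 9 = -6387.19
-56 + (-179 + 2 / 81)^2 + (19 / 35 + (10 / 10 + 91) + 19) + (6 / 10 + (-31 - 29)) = 1470963916 / 45927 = 32028.30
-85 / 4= -21.25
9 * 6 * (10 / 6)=90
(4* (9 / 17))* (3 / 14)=54 / 119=0.45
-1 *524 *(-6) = 3144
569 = 569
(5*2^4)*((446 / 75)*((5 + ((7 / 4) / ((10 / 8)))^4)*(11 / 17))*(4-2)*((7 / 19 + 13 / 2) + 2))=48726705984 / 1009375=48274.14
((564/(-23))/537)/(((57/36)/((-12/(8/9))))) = 30456/78223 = 0.39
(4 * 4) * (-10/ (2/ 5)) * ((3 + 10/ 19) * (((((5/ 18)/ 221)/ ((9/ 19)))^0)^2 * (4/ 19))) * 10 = -1072000/ 361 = -2969.53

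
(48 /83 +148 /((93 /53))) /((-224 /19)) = -3113701 /432264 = -7.20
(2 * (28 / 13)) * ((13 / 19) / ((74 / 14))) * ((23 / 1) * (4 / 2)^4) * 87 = 17852.45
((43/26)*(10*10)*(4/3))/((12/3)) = 2150/39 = 55.13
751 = 751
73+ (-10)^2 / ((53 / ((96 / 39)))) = 53497 / 689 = 77.64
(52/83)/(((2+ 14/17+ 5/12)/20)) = 3.87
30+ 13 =43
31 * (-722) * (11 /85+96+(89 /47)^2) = -2231825.54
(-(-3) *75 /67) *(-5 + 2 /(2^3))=-15.95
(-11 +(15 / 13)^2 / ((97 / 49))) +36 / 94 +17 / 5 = -25211653 / 3852355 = -6.54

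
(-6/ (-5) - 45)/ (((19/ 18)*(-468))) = 219/ 2470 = 0.09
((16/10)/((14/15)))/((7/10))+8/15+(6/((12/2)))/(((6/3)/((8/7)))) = 2612/735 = 3.55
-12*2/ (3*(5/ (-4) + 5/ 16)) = 128/ 15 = 8.53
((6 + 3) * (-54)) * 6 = -2916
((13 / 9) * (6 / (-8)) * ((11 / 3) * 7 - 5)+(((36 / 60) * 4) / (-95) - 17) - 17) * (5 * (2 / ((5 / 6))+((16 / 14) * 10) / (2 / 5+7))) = -1231898914 / 1107225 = -1112.60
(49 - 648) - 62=-661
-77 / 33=-2.33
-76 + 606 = 530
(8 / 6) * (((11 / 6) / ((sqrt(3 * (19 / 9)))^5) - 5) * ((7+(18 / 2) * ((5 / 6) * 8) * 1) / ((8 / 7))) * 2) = -2345 / 3+5159 * sqrt(57) / 13718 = -778.83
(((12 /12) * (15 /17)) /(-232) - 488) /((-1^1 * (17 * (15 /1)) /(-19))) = -36569053 /1005720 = -36.36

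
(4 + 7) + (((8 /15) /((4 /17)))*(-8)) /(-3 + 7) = 97 /15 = 6.47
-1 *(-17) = 17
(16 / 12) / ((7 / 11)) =44 / 21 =2.10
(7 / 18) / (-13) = -7 / 234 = -0.03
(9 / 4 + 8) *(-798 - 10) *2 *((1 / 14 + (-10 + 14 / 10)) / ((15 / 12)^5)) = 5063018496 / 109375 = 46290.45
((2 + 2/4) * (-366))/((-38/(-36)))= -16470/19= -866.84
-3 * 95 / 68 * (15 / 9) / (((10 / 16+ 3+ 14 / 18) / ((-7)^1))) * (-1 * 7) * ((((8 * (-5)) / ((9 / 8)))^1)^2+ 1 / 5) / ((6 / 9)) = -2383737055 / 16167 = -147444.61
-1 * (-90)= 90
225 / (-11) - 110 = -1435 / 11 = -130.45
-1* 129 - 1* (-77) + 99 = 47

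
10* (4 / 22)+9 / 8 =259 / 88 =2.94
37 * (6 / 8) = 27.75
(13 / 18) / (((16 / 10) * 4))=65 / 576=0.11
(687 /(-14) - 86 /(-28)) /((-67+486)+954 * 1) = -46 /1373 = -0.03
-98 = -98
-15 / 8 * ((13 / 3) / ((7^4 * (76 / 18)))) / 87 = -195 / 21167216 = -0.00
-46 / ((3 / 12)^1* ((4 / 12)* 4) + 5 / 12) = -184 / 3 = -61.33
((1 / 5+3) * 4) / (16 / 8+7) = 64 / 45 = 1.42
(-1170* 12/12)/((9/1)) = -130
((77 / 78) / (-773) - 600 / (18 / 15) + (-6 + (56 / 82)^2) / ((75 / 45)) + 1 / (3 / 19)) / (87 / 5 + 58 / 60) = -13255747181 / 489878701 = -27.06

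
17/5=3.40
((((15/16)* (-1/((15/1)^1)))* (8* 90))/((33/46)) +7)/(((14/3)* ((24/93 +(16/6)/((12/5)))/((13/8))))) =-6670053/470624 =-14.17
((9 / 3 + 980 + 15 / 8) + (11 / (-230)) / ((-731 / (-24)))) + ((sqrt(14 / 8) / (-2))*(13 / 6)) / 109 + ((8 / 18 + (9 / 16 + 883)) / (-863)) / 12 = 123456093079927 / 125363108160 - 13*sqrt(7) / 2616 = 984.77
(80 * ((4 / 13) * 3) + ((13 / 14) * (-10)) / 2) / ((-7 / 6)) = -37785 / 637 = -59.32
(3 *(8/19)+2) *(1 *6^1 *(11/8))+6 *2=1479/38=38.92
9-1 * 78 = -69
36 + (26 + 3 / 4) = 251 / 4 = 62.75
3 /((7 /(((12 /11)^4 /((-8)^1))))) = -0.08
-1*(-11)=11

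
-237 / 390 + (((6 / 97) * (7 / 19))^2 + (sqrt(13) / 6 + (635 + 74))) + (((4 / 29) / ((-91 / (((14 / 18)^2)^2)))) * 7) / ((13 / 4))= sqrt(13) / 6 + 773711110329679523 / 1092208144501890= 708.99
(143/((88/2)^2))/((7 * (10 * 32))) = 13/394240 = 0.00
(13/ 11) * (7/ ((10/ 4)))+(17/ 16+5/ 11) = 4247/ 880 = 4.83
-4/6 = -2/3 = -0.67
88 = 88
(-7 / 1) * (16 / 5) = -112 / 5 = -22.40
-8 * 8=-64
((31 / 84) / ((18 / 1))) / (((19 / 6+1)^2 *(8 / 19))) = 589 / 210000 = 0.00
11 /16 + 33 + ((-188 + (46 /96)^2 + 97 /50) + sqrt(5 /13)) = -8763431 /57600 + sqrt(65) /13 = -151.52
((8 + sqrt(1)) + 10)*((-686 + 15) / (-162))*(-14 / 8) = -89243 / 648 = -137.72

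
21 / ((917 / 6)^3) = 648 / 110156459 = 0.00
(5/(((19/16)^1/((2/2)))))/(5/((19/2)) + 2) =1.67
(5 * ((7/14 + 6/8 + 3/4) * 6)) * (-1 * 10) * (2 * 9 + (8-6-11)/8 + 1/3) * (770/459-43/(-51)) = -11946025/459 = -26026.20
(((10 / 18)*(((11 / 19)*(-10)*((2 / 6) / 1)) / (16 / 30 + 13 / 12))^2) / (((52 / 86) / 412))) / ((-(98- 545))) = 214363600000 / 177641346051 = 1.21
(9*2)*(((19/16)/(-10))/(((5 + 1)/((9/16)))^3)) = -4617/2621440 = -0.00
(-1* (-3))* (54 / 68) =81 / 34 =2.38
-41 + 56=15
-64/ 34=-32/ 17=-1.88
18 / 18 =1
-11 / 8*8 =-11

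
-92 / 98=-46 / 49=-0.94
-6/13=-0.46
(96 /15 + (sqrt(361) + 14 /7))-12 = 77 /5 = 15.40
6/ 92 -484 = -22261/ 46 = -483.93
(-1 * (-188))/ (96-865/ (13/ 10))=-1222/ 3701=-0.33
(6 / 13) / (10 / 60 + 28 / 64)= 288 / 377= 0.76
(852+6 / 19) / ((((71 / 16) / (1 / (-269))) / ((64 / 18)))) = -2763776 / 1088643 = -2.54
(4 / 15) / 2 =2 / 15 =0.13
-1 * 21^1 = -21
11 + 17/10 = 127/10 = 12.70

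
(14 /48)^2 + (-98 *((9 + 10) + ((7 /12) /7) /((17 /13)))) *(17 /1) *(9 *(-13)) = 2140381201 /576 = 3715939.59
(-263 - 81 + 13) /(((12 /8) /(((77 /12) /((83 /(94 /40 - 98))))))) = 48756631 /29880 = 1631.75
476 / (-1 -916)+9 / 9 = 63 / 131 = 0.48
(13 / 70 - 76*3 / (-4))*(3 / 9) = 4003 / 210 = 19.06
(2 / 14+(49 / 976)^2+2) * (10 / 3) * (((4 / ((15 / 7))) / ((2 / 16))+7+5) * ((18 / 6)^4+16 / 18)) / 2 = 1064854558339 / 135027648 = 7886.20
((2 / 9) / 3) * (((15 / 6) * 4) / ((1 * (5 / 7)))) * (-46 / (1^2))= -1288 / 27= -47.70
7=7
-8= -8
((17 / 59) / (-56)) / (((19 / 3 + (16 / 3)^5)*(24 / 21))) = -4131 / 3965234240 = -0.00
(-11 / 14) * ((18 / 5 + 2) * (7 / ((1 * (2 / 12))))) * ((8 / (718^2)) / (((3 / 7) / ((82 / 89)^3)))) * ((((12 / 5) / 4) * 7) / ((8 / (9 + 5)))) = -87373081488 / 2271427742225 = -0.04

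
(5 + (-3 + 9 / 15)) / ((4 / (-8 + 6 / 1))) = -13 / 10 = -1.30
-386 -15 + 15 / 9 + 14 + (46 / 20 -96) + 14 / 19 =-272629 / 570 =-478.30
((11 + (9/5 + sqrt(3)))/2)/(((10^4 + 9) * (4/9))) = 9 * sqrt(3)/80072 + 72/50045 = 0.00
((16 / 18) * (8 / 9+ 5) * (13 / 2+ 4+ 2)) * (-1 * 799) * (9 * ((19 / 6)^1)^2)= -382181675 / 81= -4718292.28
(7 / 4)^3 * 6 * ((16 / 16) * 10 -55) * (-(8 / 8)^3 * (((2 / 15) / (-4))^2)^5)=343 / 139968000000000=0.00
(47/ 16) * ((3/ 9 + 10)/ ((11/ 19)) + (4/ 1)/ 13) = 366083/ 6864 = 53.33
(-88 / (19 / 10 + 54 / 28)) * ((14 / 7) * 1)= -3080 / 67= -45.97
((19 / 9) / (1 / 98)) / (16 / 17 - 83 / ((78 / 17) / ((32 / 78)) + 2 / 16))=-12170963 / 376398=-32.34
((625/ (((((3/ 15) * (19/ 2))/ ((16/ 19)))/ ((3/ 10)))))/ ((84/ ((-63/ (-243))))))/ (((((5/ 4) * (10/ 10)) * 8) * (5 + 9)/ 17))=0.03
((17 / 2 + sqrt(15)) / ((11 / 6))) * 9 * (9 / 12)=81 * sqrt(15) / 22 + 1377 / 44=45.56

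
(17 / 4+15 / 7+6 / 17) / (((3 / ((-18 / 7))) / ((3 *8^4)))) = -59185152 / 833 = -71050.60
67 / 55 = 1.22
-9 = -9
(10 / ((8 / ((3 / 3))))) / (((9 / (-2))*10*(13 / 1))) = -1 / 468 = -0.00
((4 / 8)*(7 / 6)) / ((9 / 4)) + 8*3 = 655 / 27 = 24.26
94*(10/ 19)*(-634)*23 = -13707080/ 19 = -721425.26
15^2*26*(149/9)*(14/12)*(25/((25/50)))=16948750/3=5649583.33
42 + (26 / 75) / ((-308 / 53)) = 484411 / 11550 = 41.94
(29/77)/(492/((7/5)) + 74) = 29/32758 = 0.00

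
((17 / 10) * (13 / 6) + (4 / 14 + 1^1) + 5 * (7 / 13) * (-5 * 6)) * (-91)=413869 / 60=6897.82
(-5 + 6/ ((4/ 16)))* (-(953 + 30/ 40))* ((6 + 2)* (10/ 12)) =-362425/ 3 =-120808.33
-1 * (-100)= 100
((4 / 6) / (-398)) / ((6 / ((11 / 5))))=-11 / 17910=-0.00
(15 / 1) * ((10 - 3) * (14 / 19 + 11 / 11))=3465 / 19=182.37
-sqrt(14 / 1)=-sqrt(14)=-3.74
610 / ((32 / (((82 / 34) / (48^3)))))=12505 / 30081024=0.00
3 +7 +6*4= 34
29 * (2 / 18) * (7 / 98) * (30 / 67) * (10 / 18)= 725 / 12663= 0.06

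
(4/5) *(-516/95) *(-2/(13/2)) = 8256/6175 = 1.34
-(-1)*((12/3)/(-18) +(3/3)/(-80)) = -169/720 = -0.23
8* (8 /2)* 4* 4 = 512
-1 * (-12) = 12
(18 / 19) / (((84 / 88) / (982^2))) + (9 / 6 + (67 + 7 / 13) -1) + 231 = 957372.48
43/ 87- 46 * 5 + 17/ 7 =-138290/ 609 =-227.08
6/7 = 0.86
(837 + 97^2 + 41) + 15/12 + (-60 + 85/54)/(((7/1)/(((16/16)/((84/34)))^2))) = 6859210999/666792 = 10286.88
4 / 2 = 2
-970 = -970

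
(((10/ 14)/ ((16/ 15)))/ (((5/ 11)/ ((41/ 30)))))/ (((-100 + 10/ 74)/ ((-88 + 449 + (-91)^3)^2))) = -473347867475835/ 41384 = -11437943830.37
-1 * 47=-47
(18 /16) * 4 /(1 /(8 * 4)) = 144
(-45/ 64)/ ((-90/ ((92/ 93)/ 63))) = 0.00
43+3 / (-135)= 1934 / 45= 42.98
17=17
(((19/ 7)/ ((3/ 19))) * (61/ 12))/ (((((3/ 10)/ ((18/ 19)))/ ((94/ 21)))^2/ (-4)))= -215598400/ 3087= -69840.75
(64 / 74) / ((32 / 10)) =10 / 37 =0.27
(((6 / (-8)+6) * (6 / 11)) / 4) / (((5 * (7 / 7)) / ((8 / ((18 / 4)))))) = 14 / 55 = 0.25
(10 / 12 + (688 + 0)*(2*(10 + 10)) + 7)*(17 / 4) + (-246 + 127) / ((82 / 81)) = 115005731 / 984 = 116875.74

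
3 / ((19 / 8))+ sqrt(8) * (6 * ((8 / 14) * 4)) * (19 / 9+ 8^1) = 24 / 19+ 832 * sqrt(2) / 3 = 393.47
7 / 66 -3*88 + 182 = -5405 / 66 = -81.89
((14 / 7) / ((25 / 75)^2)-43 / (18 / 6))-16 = -37 / 3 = -12.33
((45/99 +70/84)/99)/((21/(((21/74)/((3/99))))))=85/14652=0.01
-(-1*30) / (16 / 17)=31.88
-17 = -17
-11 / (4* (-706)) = 11 / 2824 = 0.00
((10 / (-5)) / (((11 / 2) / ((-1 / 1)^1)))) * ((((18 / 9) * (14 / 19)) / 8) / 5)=14 / 1045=0.01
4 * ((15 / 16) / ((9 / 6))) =5 / 2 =2.50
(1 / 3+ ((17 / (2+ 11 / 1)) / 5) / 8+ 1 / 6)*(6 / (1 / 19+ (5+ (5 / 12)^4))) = 81850176 / 130164515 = 0.63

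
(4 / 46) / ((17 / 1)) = 2 / 391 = 0.01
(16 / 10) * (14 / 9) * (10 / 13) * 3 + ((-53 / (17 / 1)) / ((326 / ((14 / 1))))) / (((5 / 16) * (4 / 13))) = 2351132 / 540345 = 4.35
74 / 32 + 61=1013 / 16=63.31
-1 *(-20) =20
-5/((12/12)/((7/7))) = -5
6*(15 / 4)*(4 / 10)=9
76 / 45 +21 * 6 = 5746 / 45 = 127.69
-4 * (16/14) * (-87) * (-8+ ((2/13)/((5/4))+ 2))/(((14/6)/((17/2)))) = -27118944/3185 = -8514.58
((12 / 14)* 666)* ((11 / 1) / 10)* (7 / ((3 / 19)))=139194 / 5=27838.80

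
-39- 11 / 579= -22592 / 579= -39.02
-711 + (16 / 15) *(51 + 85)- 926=-22379 / 15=-1491.93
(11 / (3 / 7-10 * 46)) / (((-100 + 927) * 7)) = -11 / 2660459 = -0.00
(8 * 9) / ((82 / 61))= 2196 / 41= 53.56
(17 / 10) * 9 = 153 / 10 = 15.30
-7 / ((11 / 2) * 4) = -7 / 22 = -0.32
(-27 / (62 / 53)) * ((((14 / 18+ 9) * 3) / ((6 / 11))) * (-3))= 115434 / 31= 3723.68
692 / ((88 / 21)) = 3633 / 22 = 165.14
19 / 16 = 1.19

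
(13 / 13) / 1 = 1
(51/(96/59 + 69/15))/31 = 15045/56947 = 0.26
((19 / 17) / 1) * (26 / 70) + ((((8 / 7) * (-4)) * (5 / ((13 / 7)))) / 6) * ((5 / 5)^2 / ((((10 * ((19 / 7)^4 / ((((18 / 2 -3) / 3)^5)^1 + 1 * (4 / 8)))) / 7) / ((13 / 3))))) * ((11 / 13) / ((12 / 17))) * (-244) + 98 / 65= 29711022494591 / 27216889245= 1091.64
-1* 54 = -54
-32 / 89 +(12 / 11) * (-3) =-3556 / 979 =-3.63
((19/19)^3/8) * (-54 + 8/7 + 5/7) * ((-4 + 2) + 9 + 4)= -4015/56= -71.70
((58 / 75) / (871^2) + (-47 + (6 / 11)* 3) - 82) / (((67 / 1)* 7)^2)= -79714202437 / 137668932225825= -0.00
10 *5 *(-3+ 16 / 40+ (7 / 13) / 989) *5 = -8355300 / 12857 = -649.86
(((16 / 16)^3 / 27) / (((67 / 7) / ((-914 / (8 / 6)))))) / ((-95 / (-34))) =-54383 / 57285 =-0.95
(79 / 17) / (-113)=-79 / 1921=-0.04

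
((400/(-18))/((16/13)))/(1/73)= -23725/18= -1318.06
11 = 11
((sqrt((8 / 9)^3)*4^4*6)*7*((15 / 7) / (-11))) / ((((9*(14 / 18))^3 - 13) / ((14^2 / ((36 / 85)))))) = -17059840*sqrt(2) / 9801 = -2461.61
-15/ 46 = -0.33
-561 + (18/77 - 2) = -43333/77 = -562.77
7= 7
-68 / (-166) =34 / 83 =0.41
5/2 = 2.50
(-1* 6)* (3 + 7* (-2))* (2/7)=18.86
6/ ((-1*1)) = -6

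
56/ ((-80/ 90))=-63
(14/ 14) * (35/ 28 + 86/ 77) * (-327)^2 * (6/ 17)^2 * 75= 52617087675/ 22253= 2364494.12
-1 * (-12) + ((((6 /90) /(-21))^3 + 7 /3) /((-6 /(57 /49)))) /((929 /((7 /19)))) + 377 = 79066919078438 /203256955125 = 389.00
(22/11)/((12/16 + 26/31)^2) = 30752/38809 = 0.79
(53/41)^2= 2809/1681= 1.67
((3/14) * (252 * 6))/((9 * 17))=36/17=2.12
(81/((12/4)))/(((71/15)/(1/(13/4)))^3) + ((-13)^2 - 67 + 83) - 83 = 80211539634/786330467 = 102.01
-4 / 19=-0.21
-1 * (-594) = 594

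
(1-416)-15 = -430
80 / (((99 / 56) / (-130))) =-5882.83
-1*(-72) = 72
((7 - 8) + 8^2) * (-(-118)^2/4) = -219303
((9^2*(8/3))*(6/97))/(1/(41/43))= 53136/4171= 12.74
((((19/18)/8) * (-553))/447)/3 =-10507/193104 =-0.05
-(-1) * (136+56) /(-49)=-192 /49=-3.92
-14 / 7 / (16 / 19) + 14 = 93 / 8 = 11.62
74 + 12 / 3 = 78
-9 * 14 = -126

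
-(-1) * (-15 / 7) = -15 / 7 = -2.14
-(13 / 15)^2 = -169 / 225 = -0.75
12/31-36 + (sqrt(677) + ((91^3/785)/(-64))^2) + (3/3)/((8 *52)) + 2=sqrt(677) + 194662869503723/1017195212800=217.39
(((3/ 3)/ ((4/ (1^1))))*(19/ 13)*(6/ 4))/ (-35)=-57/ 3640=-0.02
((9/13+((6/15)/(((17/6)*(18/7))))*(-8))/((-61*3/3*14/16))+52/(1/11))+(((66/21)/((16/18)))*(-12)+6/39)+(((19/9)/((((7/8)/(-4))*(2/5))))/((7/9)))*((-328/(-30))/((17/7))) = 390.07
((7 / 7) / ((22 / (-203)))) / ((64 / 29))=-5887 / 1408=-4.18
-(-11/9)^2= -121/81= -1.49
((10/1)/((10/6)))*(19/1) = 114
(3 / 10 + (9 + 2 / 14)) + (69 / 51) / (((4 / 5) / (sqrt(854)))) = 661 / 70 + 115 * sqrt(854) / 68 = 58.86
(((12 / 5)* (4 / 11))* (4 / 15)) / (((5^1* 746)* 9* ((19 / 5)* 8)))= 4 / 17540325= 0.00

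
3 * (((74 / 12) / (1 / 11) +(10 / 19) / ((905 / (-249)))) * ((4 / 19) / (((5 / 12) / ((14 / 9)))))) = 31285744 / 196023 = 159.60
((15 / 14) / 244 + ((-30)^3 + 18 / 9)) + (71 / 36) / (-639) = -7470238247 / 276696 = -26998.00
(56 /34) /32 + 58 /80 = 66 /85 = 0.78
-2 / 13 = -0.15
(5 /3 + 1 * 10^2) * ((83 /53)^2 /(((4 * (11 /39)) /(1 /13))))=2101145 /123596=17.00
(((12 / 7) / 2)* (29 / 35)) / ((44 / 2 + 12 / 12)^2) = 174 / 129605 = 0.00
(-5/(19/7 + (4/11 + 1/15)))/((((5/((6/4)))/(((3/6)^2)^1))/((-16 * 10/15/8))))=1155/7264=0.16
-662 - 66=-728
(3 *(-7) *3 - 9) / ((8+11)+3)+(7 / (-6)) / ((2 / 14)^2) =-3989 / 66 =-60.44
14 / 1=14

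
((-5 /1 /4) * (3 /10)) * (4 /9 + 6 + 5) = -103 /24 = -4.29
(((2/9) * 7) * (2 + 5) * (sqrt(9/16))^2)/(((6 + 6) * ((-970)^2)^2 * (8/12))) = 49/56658739840000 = 0.00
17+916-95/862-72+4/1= 745535/862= 864.89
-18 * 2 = -36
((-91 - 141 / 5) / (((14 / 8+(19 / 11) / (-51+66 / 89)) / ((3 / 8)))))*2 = -87974964 / 1688285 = -52.11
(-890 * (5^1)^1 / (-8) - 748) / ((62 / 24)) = -2301 / 31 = -74.23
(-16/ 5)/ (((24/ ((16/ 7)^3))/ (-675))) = 368640/ 343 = 1074.75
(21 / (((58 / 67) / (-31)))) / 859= -43617 / 49822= -0.88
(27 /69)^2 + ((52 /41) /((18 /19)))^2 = 140124085 /72029169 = 1.95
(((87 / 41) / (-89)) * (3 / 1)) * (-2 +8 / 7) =1566 / 25543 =0.06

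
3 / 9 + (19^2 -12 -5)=1033 / 3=344.33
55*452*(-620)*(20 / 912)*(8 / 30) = -15413200 / 171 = -90135.67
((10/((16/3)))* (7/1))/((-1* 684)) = -35/1824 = -0.02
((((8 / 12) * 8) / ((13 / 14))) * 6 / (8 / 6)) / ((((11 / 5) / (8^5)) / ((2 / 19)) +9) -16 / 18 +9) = 990904320 / 656039813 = 1.51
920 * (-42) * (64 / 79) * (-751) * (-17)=-31572280320 / 79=-399649117.97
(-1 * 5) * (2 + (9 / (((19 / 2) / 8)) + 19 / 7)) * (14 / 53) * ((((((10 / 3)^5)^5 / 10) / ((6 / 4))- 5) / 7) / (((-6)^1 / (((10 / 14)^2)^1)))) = 136249999999134176952225434375 / 877962998970664929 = 155188772372.95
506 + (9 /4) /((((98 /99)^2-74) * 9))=1448506279 /2862680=506.00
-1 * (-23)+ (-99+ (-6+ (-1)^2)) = -81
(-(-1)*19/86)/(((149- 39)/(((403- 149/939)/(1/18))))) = 980058/67295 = 14.56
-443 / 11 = -40.27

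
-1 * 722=-722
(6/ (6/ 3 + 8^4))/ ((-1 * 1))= -1/ 683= -0.00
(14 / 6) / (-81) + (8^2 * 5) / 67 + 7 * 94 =10790189 / 16281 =662.75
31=31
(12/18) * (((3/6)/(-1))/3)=-1/9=-0.11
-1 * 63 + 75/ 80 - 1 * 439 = -8017/ 16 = -501.06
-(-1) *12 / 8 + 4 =11 / 2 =5.50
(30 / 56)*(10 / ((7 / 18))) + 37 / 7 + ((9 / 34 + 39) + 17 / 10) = 250008 / 4165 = 60.03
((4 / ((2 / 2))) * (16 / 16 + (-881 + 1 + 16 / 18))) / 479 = -31612 / 4311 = -7.33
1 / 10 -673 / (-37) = 6767 / 370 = 18.29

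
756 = 756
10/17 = 0.59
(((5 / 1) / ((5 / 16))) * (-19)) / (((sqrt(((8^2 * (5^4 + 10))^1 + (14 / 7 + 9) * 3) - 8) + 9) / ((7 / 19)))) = 42 / 1691 - 14 * sqrt(40665) / 5073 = -0.53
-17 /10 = -1.70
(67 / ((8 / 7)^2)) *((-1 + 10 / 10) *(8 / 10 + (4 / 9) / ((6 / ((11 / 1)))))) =0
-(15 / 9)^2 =-25 / 9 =-2.78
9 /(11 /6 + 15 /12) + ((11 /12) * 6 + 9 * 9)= 6617 /74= 89.42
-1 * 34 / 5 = -34 / 5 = -6.80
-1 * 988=-988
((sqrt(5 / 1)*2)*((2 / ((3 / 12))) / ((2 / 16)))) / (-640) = -sqrt(5) / 5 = -0.45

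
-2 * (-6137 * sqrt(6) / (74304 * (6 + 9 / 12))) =6137 * sqrt(6) / 250776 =0.06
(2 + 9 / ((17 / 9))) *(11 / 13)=1265 / 221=5.72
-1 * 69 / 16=-69 / 16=-4.31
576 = 576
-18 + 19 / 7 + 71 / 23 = -1964 / 161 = -12.20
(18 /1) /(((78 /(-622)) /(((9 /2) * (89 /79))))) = -747333 /1027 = -727.69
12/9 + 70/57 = 146/57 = 2.56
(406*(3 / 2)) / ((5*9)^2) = 203 / 675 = 0.30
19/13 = 1.46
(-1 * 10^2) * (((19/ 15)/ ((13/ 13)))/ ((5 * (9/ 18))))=-152/ 3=-50.67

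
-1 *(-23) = 23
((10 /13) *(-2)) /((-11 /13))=20 /11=1.82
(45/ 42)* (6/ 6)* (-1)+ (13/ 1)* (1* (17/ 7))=61/ 2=30.50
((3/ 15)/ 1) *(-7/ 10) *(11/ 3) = -77/ 150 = -0.51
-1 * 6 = -6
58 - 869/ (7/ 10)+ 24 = -8116/ 7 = -1159.43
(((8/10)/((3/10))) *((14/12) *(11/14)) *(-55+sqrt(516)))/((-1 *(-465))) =-242/837+44 *sqrt(129)/4185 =-0.17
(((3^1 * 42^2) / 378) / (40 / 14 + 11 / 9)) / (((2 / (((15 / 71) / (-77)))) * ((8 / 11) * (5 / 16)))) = -378 / 18247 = -0.02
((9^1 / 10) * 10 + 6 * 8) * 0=0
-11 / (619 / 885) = -9735 / 619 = -15.73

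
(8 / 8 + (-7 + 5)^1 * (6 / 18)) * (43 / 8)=43 / 24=1.79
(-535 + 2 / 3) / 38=-1603 / 114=-14.06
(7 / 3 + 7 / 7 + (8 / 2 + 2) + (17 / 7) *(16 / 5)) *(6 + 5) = 19756 / 105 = 188.15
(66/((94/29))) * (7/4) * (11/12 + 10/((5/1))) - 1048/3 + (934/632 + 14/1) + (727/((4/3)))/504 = -570997199/2495136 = -228.84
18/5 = 3.60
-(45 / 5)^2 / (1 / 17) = -1377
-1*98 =-98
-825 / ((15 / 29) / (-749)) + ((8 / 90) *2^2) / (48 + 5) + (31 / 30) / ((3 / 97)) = 5698663753 / 4770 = 1194688.42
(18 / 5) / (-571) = -0.01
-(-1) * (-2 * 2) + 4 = 0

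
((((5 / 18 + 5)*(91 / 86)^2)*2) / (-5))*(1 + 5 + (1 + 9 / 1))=-629356 / 16641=-37.82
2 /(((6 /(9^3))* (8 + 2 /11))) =29.70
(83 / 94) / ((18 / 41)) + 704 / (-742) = 666929 / 627732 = 1.06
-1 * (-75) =75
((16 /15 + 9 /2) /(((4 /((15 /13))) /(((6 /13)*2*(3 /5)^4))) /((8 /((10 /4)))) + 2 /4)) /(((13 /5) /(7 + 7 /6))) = 2651292 /1448941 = 1.83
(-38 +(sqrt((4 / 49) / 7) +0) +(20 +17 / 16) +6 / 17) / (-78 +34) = 4511 / 11968 - sqrt(7) / 1078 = 0.37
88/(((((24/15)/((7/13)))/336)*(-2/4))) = -258720/13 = -19901.54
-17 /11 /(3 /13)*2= -442 /33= -13.39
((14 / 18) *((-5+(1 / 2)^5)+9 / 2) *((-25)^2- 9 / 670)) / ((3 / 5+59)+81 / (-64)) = -14655935 / 3752067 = -3.91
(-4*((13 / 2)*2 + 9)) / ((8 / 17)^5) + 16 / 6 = -46822513 / 12288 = -3810.43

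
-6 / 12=-1 / 2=-0.50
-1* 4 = -4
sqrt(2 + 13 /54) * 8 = 11.98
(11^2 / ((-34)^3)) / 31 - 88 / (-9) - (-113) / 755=82190405573 / 8279191080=9.93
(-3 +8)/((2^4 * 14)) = 5/224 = 0.02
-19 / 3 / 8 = -19 / 24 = -0.79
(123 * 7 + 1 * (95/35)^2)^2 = 1810502500/2401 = 754061.85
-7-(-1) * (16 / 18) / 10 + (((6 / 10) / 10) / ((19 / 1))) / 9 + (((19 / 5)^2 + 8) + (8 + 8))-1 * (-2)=11467 / 342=33.53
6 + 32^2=1030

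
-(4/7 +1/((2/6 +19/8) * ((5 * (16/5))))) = -541/910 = -0.59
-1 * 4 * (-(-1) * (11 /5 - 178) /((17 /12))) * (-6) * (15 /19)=-759456 /323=-2351.26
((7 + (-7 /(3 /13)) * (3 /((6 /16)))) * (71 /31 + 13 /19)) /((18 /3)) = -206444 /1767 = -116.83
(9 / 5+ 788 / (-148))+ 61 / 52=-22619 / 9620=-2.35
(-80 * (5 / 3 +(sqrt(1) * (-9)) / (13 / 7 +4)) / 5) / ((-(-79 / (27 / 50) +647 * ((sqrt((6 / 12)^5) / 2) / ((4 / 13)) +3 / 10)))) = -152257167360 / 49365302690417 +418585190400 * sqrt(2) / 49365302690417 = 0.01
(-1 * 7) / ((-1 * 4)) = 7 / 4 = 1.75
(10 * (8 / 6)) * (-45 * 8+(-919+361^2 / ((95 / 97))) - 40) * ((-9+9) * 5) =0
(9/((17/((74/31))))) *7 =4662/527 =8.85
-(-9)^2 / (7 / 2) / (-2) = 81 / 7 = 11.57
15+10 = 25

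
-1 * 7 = -7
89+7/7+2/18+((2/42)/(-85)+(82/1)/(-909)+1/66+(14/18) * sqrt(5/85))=7 * sqrt(17)/153+1071315229/11898810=90.22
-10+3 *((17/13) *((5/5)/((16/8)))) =-209/26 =-8.04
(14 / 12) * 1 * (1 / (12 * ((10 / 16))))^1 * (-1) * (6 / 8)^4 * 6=-189 / 640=-0.30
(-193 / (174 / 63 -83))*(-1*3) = -7.22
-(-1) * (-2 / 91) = -2 / 91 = -0.02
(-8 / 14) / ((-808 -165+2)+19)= 1 / 1666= 0.00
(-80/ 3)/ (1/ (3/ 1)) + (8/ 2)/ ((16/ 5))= -315/ 4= -78.75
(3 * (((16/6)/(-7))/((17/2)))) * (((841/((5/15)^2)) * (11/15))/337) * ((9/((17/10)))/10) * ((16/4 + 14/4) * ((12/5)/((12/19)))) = -33.41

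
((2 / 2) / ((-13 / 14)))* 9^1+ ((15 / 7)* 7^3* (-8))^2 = 449467074 / 13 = 34574390.31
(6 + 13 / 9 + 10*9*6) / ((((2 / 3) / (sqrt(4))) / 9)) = 14781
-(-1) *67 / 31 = 67 / 31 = 2.16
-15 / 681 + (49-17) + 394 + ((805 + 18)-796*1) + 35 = 487.98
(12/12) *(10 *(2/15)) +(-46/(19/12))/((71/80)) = -127084/4047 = -31.40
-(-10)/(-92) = -5/46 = -0.11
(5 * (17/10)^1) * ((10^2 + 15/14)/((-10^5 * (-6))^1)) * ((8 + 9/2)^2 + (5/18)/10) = 13533343/60480000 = 0.22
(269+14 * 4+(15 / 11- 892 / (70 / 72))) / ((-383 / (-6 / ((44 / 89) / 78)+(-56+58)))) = -2364804562 / 1622005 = -1457.95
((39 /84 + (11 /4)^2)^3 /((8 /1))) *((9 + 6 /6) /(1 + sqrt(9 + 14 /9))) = -32695771455 /483295232 + 10898590485 *sqrt(95) /483295232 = 152.14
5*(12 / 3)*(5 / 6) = 50 / 3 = 16.67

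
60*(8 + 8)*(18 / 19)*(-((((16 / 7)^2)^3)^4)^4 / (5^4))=-136173333414739320157636362586096329310355578918728583684429302005073214442294359873047704176882268454627706334500356096 / 3199450941423906801101015598339448115695900706954804384513953107894738532543816802375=-42561469423292908620426190000000000.00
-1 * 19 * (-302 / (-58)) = -2869 / 29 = -98.93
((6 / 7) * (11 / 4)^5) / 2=483153 / 7168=67.40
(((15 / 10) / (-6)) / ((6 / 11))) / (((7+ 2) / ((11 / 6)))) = -121 / 1296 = -0.09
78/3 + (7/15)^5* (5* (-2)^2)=4015978/151875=26.44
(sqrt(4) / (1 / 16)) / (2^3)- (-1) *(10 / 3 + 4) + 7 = 55 / 3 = 18.33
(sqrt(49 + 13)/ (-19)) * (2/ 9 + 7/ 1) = -65 * sqrt(62)/ 171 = -2.99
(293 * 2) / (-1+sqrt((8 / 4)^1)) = 586+586 * sqrt(2) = 1414.73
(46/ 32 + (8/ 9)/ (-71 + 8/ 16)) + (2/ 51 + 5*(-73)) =-125480957/ 345168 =-363.54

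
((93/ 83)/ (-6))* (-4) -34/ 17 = -104/ 83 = -1.25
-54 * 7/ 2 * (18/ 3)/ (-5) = 226.80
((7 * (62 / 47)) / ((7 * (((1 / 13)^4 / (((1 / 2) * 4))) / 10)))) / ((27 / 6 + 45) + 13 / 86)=304574504 / 20069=15176.37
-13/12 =-1.08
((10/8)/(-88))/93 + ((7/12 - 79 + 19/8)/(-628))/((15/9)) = 186305/2569776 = 0.07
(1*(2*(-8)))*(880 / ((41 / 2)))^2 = -49561600 / 1681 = -29483.40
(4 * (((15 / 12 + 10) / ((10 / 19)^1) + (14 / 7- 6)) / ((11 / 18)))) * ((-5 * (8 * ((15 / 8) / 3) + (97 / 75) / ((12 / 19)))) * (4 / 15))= -881677 / 825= -1068.70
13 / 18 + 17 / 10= 109 / 45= 2.42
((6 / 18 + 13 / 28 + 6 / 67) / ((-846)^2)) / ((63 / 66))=54923 / 42294521304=0.00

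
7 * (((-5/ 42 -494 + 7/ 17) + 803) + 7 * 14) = 290807/ 102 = 2851.05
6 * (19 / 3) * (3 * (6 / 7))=684 / 7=97.71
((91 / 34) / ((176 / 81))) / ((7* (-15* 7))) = -351 / 209440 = -0.00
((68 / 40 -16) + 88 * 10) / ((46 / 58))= 251053 / 230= 1091.53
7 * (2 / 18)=0.78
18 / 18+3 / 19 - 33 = -31.84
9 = 9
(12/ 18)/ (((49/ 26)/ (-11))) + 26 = 3250/ 147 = 22.11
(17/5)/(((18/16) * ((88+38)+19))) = 136/6525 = 0.02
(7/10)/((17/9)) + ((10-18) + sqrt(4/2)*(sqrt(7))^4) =-1297/170 + 49*sqrt(2) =61.67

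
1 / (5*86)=1 / 430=0.00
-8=-8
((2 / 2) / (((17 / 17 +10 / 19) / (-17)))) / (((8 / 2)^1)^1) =-323 / 116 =-2.78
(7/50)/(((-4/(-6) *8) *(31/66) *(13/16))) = 693/10075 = 0.07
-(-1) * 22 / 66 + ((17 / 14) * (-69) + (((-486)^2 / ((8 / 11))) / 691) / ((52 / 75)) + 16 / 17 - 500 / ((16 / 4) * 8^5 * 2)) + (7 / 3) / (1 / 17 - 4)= 8375284183275883 / 14081351811072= 594.78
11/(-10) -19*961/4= -91317/20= -4565.85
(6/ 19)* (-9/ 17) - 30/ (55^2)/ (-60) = -326377/ 1954150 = -0.17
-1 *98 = -98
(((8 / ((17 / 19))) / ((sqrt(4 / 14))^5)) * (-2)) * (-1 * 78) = 31966.08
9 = 9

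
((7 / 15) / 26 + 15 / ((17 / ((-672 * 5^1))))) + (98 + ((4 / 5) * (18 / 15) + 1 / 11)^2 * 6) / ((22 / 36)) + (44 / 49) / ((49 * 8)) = -3699211197081716 / 1324231033125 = -2793.48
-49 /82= -0.60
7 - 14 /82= 6.83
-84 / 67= -1.25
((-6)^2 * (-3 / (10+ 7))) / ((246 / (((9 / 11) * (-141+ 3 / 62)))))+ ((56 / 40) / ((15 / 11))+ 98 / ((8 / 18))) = 8003947883 / 35651550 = 224.50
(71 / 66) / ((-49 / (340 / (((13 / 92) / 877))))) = -973855880 / 21021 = -46327.76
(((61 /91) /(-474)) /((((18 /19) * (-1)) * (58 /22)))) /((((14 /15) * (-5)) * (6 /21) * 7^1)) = -12749 /210148848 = -0.00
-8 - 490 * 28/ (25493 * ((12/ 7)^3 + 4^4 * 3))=-6760108181/ 844939992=-8.00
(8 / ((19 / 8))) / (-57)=-64 / 1083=-0.06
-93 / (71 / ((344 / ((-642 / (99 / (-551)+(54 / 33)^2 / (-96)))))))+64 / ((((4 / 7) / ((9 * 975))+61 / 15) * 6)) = 56986631559027 / 23004198242366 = 2.48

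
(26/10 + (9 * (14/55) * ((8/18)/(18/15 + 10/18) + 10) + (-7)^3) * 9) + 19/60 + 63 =-29299361/10428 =-2809.68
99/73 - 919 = -66988/73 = -917.64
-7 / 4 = -1.75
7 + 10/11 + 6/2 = 120/11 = 10.91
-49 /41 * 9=-441 /41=-10.76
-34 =-34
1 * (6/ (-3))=-2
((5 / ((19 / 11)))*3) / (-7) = -165 / 133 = -1.24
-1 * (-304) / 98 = 152 / 49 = 3.10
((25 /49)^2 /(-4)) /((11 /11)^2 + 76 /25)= -15625 /970004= -0.02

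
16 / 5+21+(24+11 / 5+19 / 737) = 185819 / 3685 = 50.43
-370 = -370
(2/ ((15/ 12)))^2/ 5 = 64/ 125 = 0.51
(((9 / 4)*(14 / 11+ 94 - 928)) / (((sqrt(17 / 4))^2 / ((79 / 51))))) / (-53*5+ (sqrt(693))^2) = -542730 / 340153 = -1.60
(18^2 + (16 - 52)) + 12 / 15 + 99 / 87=42041 / 145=289.94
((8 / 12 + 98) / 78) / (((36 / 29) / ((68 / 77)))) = 0.90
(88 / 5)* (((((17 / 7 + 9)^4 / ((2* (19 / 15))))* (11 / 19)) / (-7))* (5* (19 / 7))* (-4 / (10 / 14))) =237895680000 / 319333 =744976.81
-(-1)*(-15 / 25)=-3 / 5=-0.60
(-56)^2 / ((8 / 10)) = 3920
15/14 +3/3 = 29/14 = 2.07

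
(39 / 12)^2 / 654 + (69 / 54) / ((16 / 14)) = 35605 / 31392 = 1.13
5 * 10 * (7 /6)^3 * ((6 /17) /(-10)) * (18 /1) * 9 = -15435 /34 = -453.97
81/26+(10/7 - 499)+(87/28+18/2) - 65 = -199235/364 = -547.35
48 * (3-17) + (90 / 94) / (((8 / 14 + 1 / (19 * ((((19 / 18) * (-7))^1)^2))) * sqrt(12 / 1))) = -672 + 5041365 * sqrt(3) / 18083344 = -671.52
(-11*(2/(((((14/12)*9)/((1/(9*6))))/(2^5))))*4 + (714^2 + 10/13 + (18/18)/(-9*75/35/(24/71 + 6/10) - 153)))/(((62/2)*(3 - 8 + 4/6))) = -56305007227589/14836722264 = -3794.98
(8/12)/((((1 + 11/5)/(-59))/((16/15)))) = -118/9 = -13.11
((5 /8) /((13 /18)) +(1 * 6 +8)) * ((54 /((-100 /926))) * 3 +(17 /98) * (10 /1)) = -54571481 /2450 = -22274.07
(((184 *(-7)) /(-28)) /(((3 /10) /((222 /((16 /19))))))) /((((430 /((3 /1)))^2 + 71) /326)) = 118599615 /185539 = 639.22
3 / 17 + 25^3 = 265628 / 17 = 15625.18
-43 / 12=-3.58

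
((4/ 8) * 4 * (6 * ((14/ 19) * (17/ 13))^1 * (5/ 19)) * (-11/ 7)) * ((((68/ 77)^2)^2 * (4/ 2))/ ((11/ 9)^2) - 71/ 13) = 22.22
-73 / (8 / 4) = -73 / 2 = -36.50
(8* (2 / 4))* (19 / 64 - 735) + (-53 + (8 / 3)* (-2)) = -143863 / 48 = -2997.15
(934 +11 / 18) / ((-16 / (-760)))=1598185 / 36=44394.03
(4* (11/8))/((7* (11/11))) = 0.79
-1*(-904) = 904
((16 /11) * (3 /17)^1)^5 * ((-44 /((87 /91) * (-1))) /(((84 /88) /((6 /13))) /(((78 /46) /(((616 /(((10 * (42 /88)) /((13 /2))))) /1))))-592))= 695614832640 /5849508505589419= 0.00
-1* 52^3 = -140608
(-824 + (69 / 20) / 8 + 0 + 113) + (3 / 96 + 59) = -651.54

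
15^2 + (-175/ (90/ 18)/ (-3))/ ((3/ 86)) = 5035/ 9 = 559.44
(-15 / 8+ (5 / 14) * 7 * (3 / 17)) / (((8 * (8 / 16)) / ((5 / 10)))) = -195 / 1088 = -0.18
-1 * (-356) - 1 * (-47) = 403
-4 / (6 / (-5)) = 3.33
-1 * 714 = -714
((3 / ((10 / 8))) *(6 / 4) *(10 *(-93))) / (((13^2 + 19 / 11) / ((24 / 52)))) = -36828 / 4069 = -9.05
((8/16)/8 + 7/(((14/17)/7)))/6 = 953/96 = 9.93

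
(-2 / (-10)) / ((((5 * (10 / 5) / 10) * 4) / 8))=2 / 5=0.40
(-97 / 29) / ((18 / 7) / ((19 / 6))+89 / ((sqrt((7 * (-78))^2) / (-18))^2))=-3.68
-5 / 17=-0.29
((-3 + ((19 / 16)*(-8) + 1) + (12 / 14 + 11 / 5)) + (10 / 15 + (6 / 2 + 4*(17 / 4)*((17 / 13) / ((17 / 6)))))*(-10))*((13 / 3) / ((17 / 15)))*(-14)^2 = -4722886 / 51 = -92605.61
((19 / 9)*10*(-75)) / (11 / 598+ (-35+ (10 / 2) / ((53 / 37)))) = 150546500 / 2994231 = 50.28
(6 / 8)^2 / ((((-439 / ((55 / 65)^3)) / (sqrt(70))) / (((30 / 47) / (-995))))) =35937 * sqrt(70) / 72166475992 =0.00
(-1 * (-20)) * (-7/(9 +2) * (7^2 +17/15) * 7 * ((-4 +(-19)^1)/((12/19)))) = 16102576/99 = 162652.28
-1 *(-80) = 80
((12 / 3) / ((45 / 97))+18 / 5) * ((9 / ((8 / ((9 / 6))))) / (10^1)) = 33 / 16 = 2.06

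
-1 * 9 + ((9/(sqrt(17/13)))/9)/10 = -9 + sqrt(221)/170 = -8.91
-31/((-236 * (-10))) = -31/2360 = -0.01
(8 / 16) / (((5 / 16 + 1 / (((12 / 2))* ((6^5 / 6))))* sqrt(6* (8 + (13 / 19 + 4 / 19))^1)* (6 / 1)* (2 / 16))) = 0.29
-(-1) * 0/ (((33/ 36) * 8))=0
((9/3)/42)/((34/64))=16/119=0.13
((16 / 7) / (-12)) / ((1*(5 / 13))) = -52 / 105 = -0.50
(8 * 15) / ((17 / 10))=1200 / 17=70.59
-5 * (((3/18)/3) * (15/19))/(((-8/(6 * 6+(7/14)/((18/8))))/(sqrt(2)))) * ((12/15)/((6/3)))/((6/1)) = 815 * sqrt(2)/12312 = 0.09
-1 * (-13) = 13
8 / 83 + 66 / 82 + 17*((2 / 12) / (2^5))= 646715 / 653376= 0.99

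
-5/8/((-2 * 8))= 5/128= 0.04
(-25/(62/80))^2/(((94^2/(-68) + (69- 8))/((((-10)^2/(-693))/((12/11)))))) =106250000/53217297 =2.00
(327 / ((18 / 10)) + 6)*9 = 1689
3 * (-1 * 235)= -705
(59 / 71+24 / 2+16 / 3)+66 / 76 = 154051 / 8094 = 19.03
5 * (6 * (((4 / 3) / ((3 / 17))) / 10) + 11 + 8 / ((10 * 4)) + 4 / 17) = 4072 / 51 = 79.84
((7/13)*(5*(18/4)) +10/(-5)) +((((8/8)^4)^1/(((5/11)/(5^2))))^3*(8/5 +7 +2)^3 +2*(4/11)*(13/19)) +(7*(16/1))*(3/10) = 5383880349057/27170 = 198155331.21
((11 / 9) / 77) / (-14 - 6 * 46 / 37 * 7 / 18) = -37 / 39396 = -0.00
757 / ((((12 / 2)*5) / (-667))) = -504919 / 30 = -16830.63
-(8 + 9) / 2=-8.50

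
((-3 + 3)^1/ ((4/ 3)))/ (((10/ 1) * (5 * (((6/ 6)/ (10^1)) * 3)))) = 0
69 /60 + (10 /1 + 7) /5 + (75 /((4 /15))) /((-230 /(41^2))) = -1886939 /920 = -2051.02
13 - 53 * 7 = -358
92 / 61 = 1.51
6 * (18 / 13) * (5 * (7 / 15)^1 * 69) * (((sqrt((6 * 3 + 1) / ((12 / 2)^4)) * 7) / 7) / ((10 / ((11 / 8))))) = 5313 * sqrt(19) / 1040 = 22.27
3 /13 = 0.23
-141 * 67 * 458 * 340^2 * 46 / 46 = -500169525600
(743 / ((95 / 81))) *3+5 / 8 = 1444867 / 760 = 1901.14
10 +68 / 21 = 278 / 21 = 13.24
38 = 38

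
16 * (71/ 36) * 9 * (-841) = -238844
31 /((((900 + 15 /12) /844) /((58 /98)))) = 17.18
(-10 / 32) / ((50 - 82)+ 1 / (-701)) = 3505 / 358928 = 0.01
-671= -671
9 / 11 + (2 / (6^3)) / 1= 983 / 1188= 0.83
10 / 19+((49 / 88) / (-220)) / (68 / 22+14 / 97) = 60664893 / 115434880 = 0.53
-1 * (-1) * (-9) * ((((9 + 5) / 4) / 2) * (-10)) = 315 / 2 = 157.50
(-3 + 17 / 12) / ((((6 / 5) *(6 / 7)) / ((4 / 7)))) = -95 / 108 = -0.88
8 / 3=2.67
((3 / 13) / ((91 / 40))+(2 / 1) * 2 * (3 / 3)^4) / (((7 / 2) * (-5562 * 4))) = -1213 / 23029461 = -0.00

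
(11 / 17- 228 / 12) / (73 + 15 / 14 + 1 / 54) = -58968 / 238051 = -0.25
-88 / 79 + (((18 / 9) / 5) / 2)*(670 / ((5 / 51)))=539446 / 395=1365.69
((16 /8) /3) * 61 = 122 /3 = 40.67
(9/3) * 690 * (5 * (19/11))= 196650/11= 17877.27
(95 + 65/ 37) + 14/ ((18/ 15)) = 12035/ 111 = 108.42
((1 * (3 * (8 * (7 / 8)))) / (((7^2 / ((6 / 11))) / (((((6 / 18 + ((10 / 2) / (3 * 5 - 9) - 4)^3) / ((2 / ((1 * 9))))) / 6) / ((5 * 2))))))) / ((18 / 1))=-617 / 20160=-0.03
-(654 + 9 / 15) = -654.60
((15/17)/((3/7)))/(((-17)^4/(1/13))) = 35/18458141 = 0.00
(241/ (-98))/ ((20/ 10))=-241/ 196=-1.23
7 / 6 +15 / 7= 139 / 42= 3.31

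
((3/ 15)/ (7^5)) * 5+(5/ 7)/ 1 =12006/ 16807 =0.71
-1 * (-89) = 89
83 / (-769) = -83 / 769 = -0.11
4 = 4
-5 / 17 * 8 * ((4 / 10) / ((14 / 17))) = -8 / 7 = -1.14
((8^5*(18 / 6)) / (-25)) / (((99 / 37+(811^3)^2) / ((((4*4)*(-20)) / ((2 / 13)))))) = 94568448 / 3289855864509814205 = 0.00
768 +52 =820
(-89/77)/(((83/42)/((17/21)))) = -3026/6391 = -0.47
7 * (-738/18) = -287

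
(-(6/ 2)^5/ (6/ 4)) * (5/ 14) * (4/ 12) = -135/ 7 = -19.29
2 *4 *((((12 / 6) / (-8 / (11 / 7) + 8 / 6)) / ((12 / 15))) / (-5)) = 33 / 31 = 1.06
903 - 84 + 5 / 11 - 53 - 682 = 929 / 11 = 84.45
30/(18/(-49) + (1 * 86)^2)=0.00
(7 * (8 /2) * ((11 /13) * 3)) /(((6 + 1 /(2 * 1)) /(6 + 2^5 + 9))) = 86856 /169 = 513.94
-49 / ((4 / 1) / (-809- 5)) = 19943 / 2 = 9971.50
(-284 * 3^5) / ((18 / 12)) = -46008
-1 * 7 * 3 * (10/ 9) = -70/ 3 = -23.33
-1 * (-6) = 6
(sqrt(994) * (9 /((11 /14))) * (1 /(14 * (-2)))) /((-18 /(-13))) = -9.32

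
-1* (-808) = 808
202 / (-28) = -101 / 14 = -7.21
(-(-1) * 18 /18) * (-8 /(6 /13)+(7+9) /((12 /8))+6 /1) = -2 /3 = -0.67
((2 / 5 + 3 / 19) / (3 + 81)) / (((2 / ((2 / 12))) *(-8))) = -53 / 766080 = -0.00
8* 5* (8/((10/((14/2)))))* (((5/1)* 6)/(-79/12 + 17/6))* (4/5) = -7168/5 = -1433.60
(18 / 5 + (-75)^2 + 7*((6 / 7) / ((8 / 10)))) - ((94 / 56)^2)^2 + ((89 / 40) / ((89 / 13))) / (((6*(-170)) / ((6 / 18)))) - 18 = 13189820661991 / 2351059200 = 5610.16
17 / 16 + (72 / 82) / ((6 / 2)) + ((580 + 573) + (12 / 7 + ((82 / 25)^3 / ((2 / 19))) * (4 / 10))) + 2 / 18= 4165969844251 / 3228750000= 1290.27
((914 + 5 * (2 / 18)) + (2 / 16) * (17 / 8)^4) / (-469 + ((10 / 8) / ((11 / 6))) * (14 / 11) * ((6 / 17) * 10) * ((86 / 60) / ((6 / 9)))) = -79478100647 / 40073822208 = -1.98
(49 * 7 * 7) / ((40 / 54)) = 64827 / 20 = 3241.35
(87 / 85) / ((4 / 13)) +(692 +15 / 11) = 2605621 / 3740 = 696.69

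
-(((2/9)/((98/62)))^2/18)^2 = -3694084/3063651608241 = -0.00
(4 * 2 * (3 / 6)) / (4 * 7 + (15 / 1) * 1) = 4 / 43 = 0.09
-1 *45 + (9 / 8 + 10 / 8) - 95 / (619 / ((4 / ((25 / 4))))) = -1057827 / 24760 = -42.72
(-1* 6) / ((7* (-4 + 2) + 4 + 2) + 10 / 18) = 54 / 67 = 0.81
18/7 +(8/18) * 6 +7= 257/21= 12.24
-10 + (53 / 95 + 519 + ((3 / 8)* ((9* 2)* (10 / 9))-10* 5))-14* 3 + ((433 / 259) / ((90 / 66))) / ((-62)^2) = 120608083331 / 283744860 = 425.06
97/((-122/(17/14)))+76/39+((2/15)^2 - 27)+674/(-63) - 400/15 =-316560409/4995900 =-63.36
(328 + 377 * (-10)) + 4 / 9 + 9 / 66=-681401 / 198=-3441.42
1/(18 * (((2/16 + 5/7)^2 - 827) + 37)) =-1568/22277079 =-0.00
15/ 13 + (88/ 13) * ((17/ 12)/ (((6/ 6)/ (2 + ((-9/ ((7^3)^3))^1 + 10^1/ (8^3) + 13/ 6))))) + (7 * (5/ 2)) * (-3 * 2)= -38497140602509/ 604335618432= -63.70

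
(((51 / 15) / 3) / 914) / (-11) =-17 / 150810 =-0.00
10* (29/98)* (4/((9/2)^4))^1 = 9280/321489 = 0.03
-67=-67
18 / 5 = 3.60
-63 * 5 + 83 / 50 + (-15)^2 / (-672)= -1756579 / 5600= -313.67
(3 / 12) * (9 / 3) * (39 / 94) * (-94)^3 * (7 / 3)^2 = -1407133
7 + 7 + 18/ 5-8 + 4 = 68/ 5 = 13.60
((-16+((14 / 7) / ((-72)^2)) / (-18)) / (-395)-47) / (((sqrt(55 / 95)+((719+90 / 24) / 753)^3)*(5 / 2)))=-12565420856337021490519139914 / 153545811264483323530215375+27700033962975148985490304*sqrt(209) / 5686881898684567538156125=-11.42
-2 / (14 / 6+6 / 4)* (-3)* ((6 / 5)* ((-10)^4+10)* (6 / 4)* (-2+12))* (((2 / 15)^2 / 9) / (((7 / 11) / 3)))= 302016 / 115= 2626.23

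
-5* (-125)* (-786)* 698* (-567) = 194420047500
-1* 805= -805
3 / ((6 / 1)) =1 / 2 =0.50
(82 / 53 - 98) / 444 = -426 / 1961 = -0.22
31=31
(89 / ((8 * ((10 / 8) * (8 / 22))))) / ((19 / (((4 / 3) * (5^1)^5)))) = 611875 / 114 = 5367.32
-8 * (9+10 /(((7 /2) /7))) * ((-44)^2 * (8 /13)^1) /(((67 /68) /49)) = -11972595712 /871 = -13745804.49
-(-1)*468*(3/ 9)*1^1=156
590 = 590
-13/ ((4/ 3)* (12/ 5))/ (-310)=0.01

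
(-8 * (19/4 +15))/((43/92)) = -14536/43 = -338.05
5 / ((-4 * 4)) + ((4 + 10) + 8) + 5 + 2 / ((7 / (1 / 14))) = 20939 / 784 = 26.71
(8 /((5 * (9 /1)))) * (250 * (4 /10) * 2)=320 /9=35.56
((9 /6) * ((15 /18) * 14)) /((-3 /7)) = -245 /6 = -40.83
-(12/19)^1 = -12/19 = -0.63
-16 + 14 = -2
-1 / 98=-0.01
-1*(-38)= 38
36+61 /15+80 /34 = 10817 /255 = 42.42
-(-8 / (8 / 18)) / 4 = 9 / 2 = 4.50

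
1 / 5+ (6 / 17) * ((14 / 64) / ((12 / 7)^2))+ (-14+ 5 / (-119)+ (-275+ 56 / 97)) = -12776202811 / 44325120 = -288.24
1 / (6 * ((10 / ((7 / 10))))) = 7 / 600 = 0.01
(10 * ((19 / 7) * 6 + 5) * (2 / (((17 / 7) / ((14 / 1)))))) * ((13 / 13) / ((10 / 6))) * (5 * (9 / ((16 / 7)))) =985635 / 34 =28989.26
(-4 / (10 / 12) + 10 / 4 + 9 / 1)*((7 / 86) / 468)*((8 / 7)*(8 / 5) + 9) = 25393 / 2012400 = 0.01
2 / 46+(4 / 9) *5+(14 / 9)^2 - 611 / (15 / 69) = -26137094 / 9315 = -2805.91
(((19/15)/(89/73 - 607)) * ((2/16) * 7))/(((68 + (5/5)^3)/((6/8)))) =-9709/488210880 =-0.00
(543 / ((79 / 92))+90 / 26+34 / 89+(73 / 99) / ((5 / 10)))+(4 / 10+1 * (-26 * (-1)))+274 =42442617959 / 45244485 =938.07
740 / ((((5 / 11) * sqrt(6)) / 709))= 471221.41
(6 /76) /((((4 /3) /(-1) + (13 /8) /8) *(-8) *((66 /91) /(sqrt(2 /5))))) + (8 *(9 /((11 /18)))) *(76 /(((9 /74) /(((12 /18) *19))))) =78 *sqrt(10) /32395 + 10258176 /11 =932561.46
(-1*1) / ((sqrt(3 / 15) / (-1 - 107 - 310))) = 418*sqrt(5) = 934.68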